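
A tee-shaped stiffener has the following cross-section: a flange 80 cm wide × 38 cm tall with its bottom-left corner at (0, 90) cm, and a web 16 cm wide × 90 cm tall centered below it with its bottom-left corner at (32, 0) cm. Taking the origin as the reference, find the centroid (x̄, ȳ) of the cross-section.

x̄ = 40.00 cm, ȳ = 88.43 cm

web: A = 16 × 90 = 1440.00, centroid at (40.00, 45.00).
flange: A = 80 × 38 = 3040.00, centroid at (40.00, 109.00).
ΣA = 4480.00 cm²
ΣAx̄ = (1440.00)(40.00) + (3040.00)(40.00) = 179200.00 cm³
ΣAȳ = (1440.00)(45.00) + (3040.00)(109.00) = 396160.00 cm³
x̄ = 179200.00 / 4480.00 = 40.00 cm
ȳ = 396160.00 / 4480.00 = 88.43 cm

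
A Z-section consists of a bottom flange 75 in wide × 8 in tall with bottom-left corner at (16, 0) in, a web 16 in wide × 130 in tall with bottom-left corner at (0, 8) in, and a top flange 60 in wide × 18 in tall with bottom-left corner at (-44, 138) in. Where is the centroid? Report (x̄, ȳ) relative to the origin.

x̄ = 8.94 in, ȳ = 83.24 in

bottom flange: A = 75 × 8 = 600.00, centroid at (53.50, 4.00).
web: A = 16 × 130 = 2080.00, centroid at (8.00, 73.00).
top flange: A = 60 × 18 = 1080.00, centroid at (-14.00, 147.00).
ΣA = 3760.00 in²
ΣAx̄ = (600.00)(53.50) + (2080.00)(8.00) + (1080.00)(-14.00) = 33620.00 in³
ΣAȳ = (600.00)(4.00) + (2080.00)(73.00) + (1080.00)(147.00) = 313000.00 in³
x̄ = 33620.00 / 3760.00 = 8.94 in
ȳ = 313000.00 / 3760.00 = 83.24 in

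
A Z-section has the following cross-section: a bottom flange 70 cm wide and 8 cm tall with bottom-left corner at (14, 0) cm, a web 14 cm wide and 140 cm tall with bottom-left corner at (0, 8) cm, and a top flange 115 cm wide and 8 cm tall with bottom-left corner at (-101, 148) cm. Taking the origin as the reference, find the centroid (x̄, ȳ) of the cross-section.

bottom flange: A = 70 × 8 = 560.00, centroid at (49.00, 4.00).
web: A = 14 × 140 = 1960.00, centroid at (7.00, 78.00).
top flange: A = 115 × 8 = 920.00, centroid at (-43.50, 152.00).
ΣA = 3440.00 cm², ΣAx̄ = 1140.00 cm³, ΣAȳ = 294960.00 cm³.
x̄ = 1140.00/3440.00 = 0.33 cm; ȳ = 294960.00/3440.00 = 85.74 cm.

x̄ = 0.33 cm, ȳ = 85.74 cm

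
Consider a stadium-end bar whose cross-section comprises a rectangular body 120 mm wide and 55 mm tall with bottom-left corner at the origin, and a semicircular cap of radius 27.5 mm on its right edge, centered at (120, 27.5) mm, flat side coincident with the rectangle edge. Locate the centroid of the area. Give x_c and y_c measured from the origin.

x_c = 70.93 mm, y_c = 27.50 mm

rectangular body: A = 120 × 55 = 6600.00, centroid at (60.00, 27.50).
semicircular end: A = ½π·27.5² = 1187.91, centroid at (131.67, 27.50).
ΣA = 7787.91 mm², ΣAx_c = 552414.35 mm³, ΣAy_c = 214167.65 mm³.
x_c = 552414.35/7787.91 = 70.93 mm; y_c = 214167.65/7787.91 = 27.50 mm.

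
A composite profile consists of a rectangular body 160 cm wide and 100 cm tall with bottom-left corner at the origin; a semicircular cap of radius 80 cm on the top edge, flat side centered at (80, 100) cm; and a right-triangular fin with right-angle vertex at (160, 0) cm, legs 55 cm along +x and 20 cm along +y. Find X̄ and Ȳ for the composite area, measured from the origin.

X̄ = 82.03 cm, Ȳ = 80.83 cm

rectangular body: A = 160 × 100 = 16000.00, centroid at (80.00, 50.00).
semicircular top: A = ½π·80² = 10053.10, centroid at (80.00, 133.95).
triangular fin: A = ½·55·20 = 550.00, centroid at (178.33, 6.67).
ΣA = 26603.10 cm²
ΣAX̄ = (16000.00)(80.00) + (10053.10)(80.00) + (550.00)(178.33) = 2182331.05 cm³
ΣAȲ = (16000.00)(50.00) + (10053.10)(133.95) + (550.00)(6.67) = 2150309.65 cm³
X̄ = 2182331.05 / 26603.10 = 82.03 cm
Ȳ = 2150309.65 / 26603.10 = 80.83 cm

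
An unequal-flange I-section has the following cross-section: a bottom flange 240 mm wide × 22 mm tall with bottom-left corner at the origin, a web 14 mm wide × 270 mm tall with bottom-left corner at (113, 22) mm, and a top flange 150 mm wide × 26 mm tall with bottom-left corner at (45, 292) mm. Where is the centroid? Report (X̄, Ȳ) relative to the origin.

bottom flange: A = 240 × 22 = 5280.00, centroid at (120.00, 11.00).
web: A = 14 × 270 = 3780.00, centroid at (120.00, 157.00).
top flange: A = 150 × 26 = 3900.00, centroid at (120.00, 305.00).
ΣA = 12960.00 mm²
ΣAX̄ = (5280.00)(120.00) + (3780.00)(120.00) + (3900.00)(120.00) = 1555200.00 mm³
ΣAȲ = (5280.00)(11.00) + (3780.00)(157.00) + (3900.00)(305.00) = 1841040.00 mm³
X̄ = 1555200.00 / 12960.00 = 120.00 mm
Ȳ = 1841040.00 / 12960.00 = 142.06 mm

X̄ = 120.00 mm, Ȳ = 142.06 mm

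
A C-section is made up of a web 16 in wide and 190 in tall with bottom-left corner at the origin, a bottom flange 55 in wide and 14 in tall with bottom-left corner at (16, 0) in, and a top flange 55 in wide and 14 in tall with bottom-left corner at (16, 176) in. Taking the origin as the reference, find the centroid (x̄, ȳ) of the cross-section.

x̄ = 19.94 in, ȳ = 95.00 in

web: A = 16 × 190 = 3040.00, centroid at (8.00, 95.00).
bottom flange: A = 55 × 14 = 770.00, centroid at (43.50, 7.00).
top flange: A = 55 × 14 = 770.00, centroid at (43.50, 183.00).
ΣA = 4580.00 in²
ΣAx̄ = (3040.00)(8.00) + (770.00)(43.50) + (770.00)(43.50) = 91310.00 in³
ΣAȳ = (3040.00)(95.00) + (770.00)(7.00) + (770.00)(183.00) = 435100.00 in³
x̄ = 91310.00 / 4580.00 = 19.94 in
ȳ = 435100.00 / 4580.00 = 95.00 in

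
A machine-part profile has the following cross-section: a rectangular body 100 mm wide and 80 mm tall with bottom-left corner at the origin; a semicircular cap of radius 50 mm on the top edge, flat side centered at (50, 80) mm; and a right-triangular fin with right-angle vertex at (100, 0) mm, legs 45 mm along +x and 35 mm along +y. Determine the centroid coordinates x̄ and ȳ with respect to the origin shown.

x̄ = 54.03 mm, ȳ = 57.15 mm

Part | A | x̄ᵢ | ȳᵢ | A·x̄ᵢ | A·ȳᵢ
rectangular body | 8000.00 | 50.00 | 40.00 | 400000.00 | 320000.00
semicircular top | 3926.99 | 50.00 | 101.22 | 196349.54 | 397492.60
triangular fin | 787.50 | 115.00 | 11.67 | 90562.50 | 9187.50
Σ | 12714.49 |  |  | 686912.04 | 726680.10
x̄ = 686912.04 / 12714.49 = 54.03 mm
ȳ = 726680.10 / 12714.49 = 57.15 mm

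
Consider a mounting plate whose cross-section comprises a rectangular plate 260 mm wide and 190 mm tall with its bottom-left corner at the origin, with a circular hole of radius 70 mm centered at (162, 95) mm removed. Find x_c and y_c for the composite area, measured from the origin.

x_c = 115.51 mm, y_c = 95.00 mm

plate: A = 260 × 190 = 49400.00, centroid at (130.00, 95.00).
hole: A = −π·70² = -15393.80, centroid at (162.00, 95.00).
ΣA = 34006.20 mm²
ΣAx_c = (49400.00)(130.00) + (-15393.80)(162.00) = 3928203.75 mm³
ΣAy_c = (49400.00)(95.00) + (-15393.80)(95.00) = 3230588.62 mm³
x_c = 3928203.75 / 34006.20 = 115.51 mm
y_c = 3230588.62 / 34006.20 = 95.00 mm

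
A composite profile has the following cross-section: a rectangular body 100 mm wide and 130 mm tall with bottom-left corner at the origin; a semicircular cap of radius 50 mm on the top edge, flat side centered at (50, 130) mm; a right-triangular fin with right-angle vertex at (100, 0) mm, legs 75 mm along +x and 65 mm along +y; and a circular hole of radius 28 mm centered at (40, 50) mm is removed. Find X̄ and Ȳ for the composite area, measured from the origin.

X̄ = 62.27 mm, Ȳ = 80.97 mm

rectangular body: A = 100 × 130 = 13000.00, centroid at (50.00, 65.00).
semicircular top: A = ½π·50² = 3926.99, centroid at (50.00, 151.22).
triangular fin: A = ½·75·65 = 2437.50, centroid at (125.00, 21.67).
hole: A = −π·28² = -2463.01, centroid at (40.00, 50.00).
ΣA = 16901.48 mm², ΣAX̄ = 1052516.70 mm³, ΣAȲ = 1368504.21 mm³.
X̄ = 1052516.70/16901.48 = 62.27 mm; Ȳ = 1368504.21/16901.48 = 80.97 mm.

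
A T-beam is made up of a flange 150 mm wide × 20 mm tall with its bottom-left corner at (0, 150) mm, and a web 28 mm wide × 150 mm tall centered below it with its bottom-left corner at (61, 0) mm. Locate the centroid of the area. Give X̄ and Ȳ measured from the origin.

X̄ = 75.00 mm, Ȳ = 110.42 mm

web: A = 28 × 150 = 4200.00, centroid at (75.00, 75.00).
flange: A = 150 × 20 = 3000.00, centroid at (75.00, 160.00).
ΣA = 7200.00 mm²
ΣAX̄ = (4200.00)(75.00) + (3000.00)(75.00) = 540000.00 mm³
ΣAȲ = (4200.00)(75.00) + (3000.00)(160.00) = 795000.00 mm³
X̄ = 540000.00 / 7200.00 = 75.00 mm
Ȳ = 795000.00 / 7200.00 = 110.42 mm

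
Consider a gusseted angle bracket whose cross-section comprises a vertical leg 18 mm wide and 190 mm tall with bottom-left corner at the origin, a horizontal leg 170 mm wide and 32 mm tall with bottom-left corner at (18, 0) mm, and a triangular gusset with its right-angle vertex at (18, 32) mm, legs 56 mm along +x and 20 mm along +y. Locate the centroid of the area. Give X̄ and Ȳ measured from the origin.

X̄ = 64.93 mm, Ȳ = 46.03 mm

Part | A | x̄ᵢ | ȳᵢ | A·x̄ᵢ | A·ȳᵢ
vertical leg | 3420.00 | 9.00 | 95.00 | 30780.00 | 324900.00
horizontal leg | 5440.00 | 103.00 | 16.00 | 560320.00 | 87040.00
gusset | 560.00 | 36.67 | 38.67 | 20533.33 | 21653.33
Σ | 9420.00 |  |  | 611633.33 | 433593.33
X̄ = 611633.33 / 9420.00 = 64.93 mm
Ȳ = 433593.33 / 9420.00 = 46.03 mm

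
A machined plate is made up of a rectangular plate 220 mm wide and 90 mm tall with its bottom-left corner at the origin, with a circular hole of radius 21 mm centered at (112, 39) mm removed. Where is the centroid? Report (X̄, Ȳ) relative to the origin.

Part | A | x̄ᵢ | ȳᵢ | A·x̄ᵢ | A·ȳᵢ
plate | 19800.00 | 110.00 | 45.00 | 2178000.00 | 891000.00
hole | -1385.44 | 112.00 | 39.00 | -155169.54 | -54032.25
Σ | 18414.56 |  |  | 2022830.46 | 836967.75
X̄ = 2022830.46 / 18414.56 = 109.85 mm
Ȳ = 836967.75 / 18414.56 = 45.45 mm

X̄ = 109.85 mm, Ȳ = 45.45 mm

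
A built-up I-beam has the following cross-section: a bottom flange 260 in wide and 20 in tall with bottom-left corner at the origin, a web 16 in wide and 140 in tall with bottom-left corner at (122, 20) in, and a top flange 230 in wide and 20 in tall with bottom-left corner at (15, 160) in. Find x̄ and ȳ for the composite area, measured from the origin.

Part | A | x̄ᵢ | ȳᵢ | A·x̄ᵢ | A·ȳᵢ
bottom flange | 5200.00 | 130.00 | 10.00 | 676000.00 | 52000.00
web | 2240.00 | 130.00 | 90.00 | 291200.00 | 201600.00
top flange | 4600.00 | 130.00 | 170.00 | 598000.00 | 782000.00
Σ | 12040.00 |  |  | 1565200.00 | 1035600.00
x̄ = 1565200.00 / 12040.00 = 130.00 in
ȳ = 1035600.00 / 12040.00 = 86.01 in

x̄ = 130.00 in, ȳ = 86.01 in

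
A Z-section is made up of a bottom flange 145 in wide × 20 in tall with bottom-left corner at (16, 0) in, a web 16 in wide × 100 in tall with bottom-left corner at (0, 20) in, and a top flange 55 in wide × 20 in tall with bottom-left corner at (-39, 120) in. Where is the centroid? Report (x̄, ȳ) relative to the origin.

bottom flange: A = 145 × 20 = 2900.00, centroid at (88.50, 10.00).
web: A = 16 × 100 = 1600.00, centroid at (8.00, 70.00).
top flange: A = 55 × 20 = 1100.00, centroid at (-11.50, 130.00).
ΣA = 5600.00 in², ΣAx̄ = 256800.00 in³, ΣAȳ = 284000.00 in³.
x̄ = 256800.00/5600.00 = 45.86 in; ȳ = 284000.00/5600.00 = 50.71 in.

x̄ = 45.86 in, ȳ = 50.71 in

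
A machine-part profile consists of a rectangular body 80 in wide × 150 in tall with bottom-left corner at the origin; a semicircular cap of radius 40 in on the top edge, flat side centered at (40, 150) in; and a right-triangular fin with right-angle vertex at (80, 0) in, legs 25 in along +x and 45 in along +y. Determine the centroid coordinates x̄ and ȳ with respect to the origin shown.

x̄ = 41.80 in, ȳ = 88.09 in

rectangular body: A = 80 × 150 = 12000.00, centroid at (40.00, 75.00).
semicircular top: A = ½π·40² = 2513.27, centroid at (40.00, 166.98).
triangular fin: A = ½·25·45 = 562.50, centroid at (88.33, 15.00).
ΣA = 15075.77 in², ΣAx̄ = 630218.46 in³, ΣAȳ = 1328095.29 in³.
x̄ = 630218.46/15075.77 = 41.80 in; ȳ = 1328095.29/15075.77 = 88.09 in.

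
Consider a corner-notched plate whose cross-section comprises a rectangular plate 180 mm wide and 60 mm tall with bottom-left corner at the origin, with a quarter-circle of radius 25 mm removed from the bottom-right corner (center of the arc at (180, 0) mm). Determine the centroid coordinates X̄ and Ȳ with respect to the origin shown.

X̄ = 86.22 mm, Ȳ = 30.92 mm

plate: A = 180 × 60 = 10800.00, centroid at (90.00, 30.00).
removed quarter-circle: A = −¼π·25² = -490.87, centroid at (169.39, 10.61).
ΣA = 10309.13 mm², ΣAX̄ = 888851.04 mm³, ΣAȲ = 318791.67 mm³.
X̄ = 888851.04/10309.13 = 86.22 mm; Ȳ = 318791.67/10309.13 = 30.92 mm.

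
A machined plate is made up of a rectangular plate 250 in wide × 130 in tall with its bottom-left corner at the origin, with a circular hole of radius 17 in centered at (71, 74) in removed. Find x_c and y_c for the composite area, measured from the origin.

plate: A = 250 × 130 = 32500.00, centroid at (125.00, 65.00).
hole: A = −π·17² = -907.92, centroid at (71.00, 74.00).
ΣA = 31592.08 in²
ΣAx_c = (32500.00)(125.00) + (-907.92)(71.00) = 3998037.66 in³
ΣAy_c = (32500.00)(65.00) + (-907.92)(74.00) = 2045313.90 in³
x_c = 3998037.66 / 31592.08 = 126.55 in
y_c = 2045313.90 / 31592.08 = 64.74 in

x_c = 126.55 in, y_c = 64.74 in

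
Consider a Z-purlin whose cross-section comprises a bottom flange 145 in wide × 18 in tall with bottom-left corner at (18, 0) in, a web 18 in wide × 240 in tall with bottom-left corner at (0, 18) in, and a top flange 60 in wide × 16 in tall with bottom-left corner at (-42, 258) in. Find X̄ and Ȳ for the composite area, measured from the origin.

bottom flange: A = 145 × 18 = 2610.00, centroid at (90.50, 9.00).
web: A = 18 × 240 = 4320.00, centroid at (9.00, 138.00).
top flange: A = 60 × 16 = 960.00, centroid at (-12.00, 266.00).
ΣA = 7890.00 in², ΣAX̄ = 263565.00 in³, ΣAȲ = 875010.00 in³.
X̄ = 263565.00/7890.00 = 33.40 in; Ȳ = 875010.00/7890.00 = 110.90 in.

X̄ = 33.40 in, Ȳ = 110.90 in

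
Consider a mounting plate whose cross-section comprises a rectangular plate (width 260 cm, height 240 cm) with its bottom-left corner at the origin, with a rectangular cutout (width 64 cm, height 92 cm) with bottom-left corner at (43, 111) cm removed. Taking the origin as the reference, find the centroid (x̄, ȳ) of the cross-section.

plate: A = 260 × 240 = 62400.00, centroid at (130.00, 120.00).
hole: A = −(64 × 92) = -5888.00, centroid at (75.00, 157.00).
ΣA = 56512.00 cm², ΣAx̄ = 7670400.00 cm³, ΣAȳ = 6563584.00 cm³.
x̄ = 7670400.00/56512.00 = 135.73 cm; ȳ = 6563584.00/56512.00 = 116.14 cm.

x̄ = 135.73 cm, ȳ = 116.14 cm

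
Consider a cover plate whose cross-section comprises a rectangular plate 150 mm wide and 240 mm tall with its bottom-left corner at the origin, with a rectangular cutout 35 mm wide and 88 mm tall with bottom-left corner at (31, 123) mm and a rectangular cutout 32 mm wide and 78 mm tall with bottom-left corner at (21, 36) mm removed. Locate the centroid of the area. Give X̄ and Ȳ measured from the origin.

plate: A = 150 × 240 = 36000.00, centroid at (75.00, 120.00).
hole 1: A = −(35 × 88) = -3080.00, centroid at (48.50, 167.00).
hole 2: A = −(32 × 78) = -2496.00, centroid at (37.00, 75.00).
ΣA = 30424.00 mm²
ΣAX̄ = (36000.00)(75.00) + (-3080.00)(48.50) + (-2496.00)(37.00) = 2458268.00 mm³
ΣAȲ = (36000.00)(120.00) + (-3080.00)(167.00) + (-2496.00)(75.00) = 3618440.00 mm³
X̄ = 2458268.00 / 30424.00 = 80.80 mm
Ȳ = 3618440.00 / 30424.00 = 118.93 mm

X̄ = 80.80 mm, Ȳ = 118.93 mm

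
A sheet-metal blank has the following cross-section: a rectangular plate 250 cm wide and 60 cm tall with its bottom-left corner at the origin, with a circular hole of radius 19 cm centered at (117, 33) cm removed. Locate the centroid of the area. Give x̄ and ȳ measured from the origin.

x̄ = 125.65 cm, ȳ = 29.75 cm

Part | A | x̄ᵢ | ȳᵢ | A·x̄ᵢ | A·ȳᵢ
plate | 15000.00 | 125.00 | 30.00 | 1875000.00 | 450000.00
hole | -1134.11 | 117.00 | 33.00 | -132691.45 | -37425.79
Σ | 13865.89 |  |  | 1742308.55 | 412574.21
x̄ = 1742308.55 / 13865.89 = 125.65 cm
ȳ = 412574.21 / 13865.89 = 29.75 cm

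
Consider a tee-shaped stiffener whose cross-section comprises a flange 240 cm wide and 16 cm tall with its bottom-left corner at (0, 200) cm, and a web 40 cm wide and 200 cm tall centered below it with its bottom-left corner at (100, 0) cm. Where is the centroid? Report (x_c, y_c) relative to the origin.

web: A = 40 × 200 = 8000.00, centroid at (120.00, 100.00).
flange: A = 240 × 16 = 3840.00, centroid at (120.00, 208.00).
ΣA = 11840.00 cm², ΣAx_c = 1420800.00 cm³, ΣAy_c = 1598720.00 cm³.
x_c = 1420800.00/11840.00 = 120.00 cm; y_c = 1598720.00/11840.00 = 135.03 cm.

x_c = 120.00 cm, y_c = 135.03 cm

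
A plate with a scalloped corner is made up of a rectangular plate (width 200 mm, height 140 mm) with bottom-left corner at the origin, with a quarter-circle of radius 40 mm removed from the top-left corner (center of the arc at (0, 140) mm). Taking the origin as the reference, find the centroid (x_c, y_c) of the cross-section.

plate: A = 200 × 140 = 28000.00, centroid at (100.00, 70.00).
removed quarter-circle: A = −¼π·40² = -1256.64, centroid at (16.98, 123.02).
ΣA = 26743.36 mm², ΣAx_c = 2778666.67 mm³, ΣAy_c = 1805404.14 mm³.
x_c = 2778666.67/26743.36 = 103.90 mm; y_c = 1805404.14/26743.36 = 67.51 mm.

x_c = 103.90 mm, y_c = 67.51 mm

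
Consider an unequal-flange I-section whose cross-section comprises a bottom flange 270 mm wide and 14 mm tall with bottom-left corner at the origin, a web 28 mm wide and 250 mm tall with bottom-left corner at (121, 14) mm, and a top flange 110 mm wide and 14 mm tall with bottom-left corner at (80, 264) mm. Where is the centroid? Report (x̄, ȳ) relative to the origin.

x̄ = 135.00 mm, ȳ = 115.00 mm

bottom flange: A = 270 × 14 = 3780.00, centroid at (135.00, 7.00).
web: A = 28 × 250 = 7000.00, centroid at (135.00, 139.00).
top flange: A = 110 × 14 = 1540.00, centroid at (135.00, 271.00).
ΣA = 12320.00 mm²
ΣAx̄ = (3780.00)(135.00) + (7000.00)(135.00) + (1540.00)(135.00) = 1663200.00 mm³
ΣAȳ = (3780.00)(7.00) + (7000.00)(139.00) + (1540.00)(271.00) = 1416800.00 mm³
x̄ = 1663200.00 / 12320.00 = 135.00 mm
ȳ = 1416800.00 / 12320.00 = 115.00 mm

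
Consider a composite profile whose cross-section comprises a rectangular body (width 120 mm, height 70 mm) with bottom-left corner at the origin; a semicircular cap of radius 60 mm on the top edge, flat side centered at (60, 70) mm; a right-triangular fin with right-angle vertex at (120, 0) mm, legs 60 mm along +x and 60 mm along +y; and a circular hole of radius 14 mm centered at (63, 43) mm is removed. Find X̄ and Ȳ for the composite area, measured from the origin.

rectangular body: A = 120 × 70 = 8400.00, centroid at (60.00, 35.00).
semicircular top: A = ½π·60² = 5654.87, centroid at (60.00, 95.46).
triangular fin: A = ½·60·60 = 1800.00, centroid at (140.00, 20.00).
hole: A = −π·14² = -615.75, centroid at (63.00, 43.00).
ΣA = 15239.11 mm², ΣAX̄ = 1056499.62 mm³, ΣAȲ = 843363.33 mm³.
X̄ = 1056499.62/15239.11 = 69.33 mm; Ȳ = 843363.33/15239.11 = 55.34 mm.

X̄ = 69.33 mm, Ȳ = 55.34 mm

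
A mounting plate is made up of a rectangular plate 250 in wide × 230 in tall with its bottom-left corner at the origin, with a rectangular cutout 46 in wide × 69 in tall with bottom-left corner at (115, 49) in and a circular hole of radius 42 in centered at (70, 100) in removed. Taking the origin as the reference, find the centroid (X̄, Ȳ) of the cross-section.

Part | A | x̄ᵢ | ȳᵢ | A·x̄ᵢ | A·ȳᵢ
plate | 57500.00 | 125.00 | 115.00 | 7187500.00 | 6612500.00
hole 1 | -3174.00 | 138.00 | 83.50 | -438012.00 | -265029.00
hole 2 | -5541.77 | 70.00 | 100.00 | -387923.86 | -554176.94
Σ | 48784.23 |  |  | 6361564.14 | 5793294.06
X̄ = 6361564.14 / 48784.23 = 130.40 in
Ȳ = 5793294.06 / 48784.23 = 118.75 in

X̄ = 130.40 in, Ȳ = 118.75 in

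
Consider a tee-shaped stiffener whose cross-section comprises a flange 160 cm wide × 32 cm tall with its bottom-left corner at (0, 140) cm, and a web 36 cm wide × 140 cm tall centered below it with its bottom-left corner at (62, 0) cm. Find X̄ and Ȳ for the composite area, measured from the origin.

web: A = 36 × 140 = 5040.00, centroid at (80.00, 70.00).
flange: A = 160 × 32 = 5120.00, centroid at (80.00, 156.00).
ΣA = 10160.00 cm²
ΣAX̄ = (5040.00)(80.00) + (5120.00)(80.00) = 812800.00 cm³
ΣAȲ = (5040.00)(70.00) + (5120.00)(156.00) = 1151520.00 cm³
X̄ = 812800.00 / 10160.00 = 80.00 cm
Ȳ = 1151520.00 / 10160.00 = 113.34 cm

X̄ = 80.00 cm, Ȳ = 113.34 cm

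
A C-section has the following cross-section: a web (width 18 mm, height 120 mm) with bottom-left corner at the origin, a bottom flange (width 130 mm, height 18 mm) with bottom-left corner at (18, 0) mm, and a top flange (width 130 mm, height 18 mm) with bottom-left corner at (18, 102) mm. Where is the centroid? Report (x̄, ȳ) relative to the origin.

x̄ = 59.63 mm, ȳ = 60.00 mm

web: A = 18 × 120 = 2160.00, centroid at (9.00, 60.00).
bottom flange: A = 130 × 18 = 2340.00, centroid at (83.00, 9.00).
top flange: A = 130 × 18 = 2340.00, centroid at (83.00, 111.00).
ΣA = 6840.00 mm²
ΣAx̄ = (2160.00)(9.00) + (2340.00)(83.00) + (2340.00)(83.00) = 407880.00 mm³
ΣAȳ = (2160.00)(60.00) + (2340.00)(9.00) + (2340.00)(111.00) = 410400.00 mm³
x̄ = 407880.00 / 6840.00 = 59.63 mm
ȳ = 410400.00 / 6840.00 = 60.00 mm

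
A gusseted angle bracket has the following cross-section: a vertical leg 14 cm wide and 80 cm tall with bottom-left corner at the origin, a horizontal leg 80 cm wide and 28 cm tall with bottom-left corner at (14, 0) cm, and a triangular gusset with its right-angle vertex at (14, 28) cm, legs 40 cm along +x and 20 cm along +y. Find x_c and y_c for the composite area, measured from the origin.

x_c = 37.16 cm, y_c = 23.94 cm

vertical leg: A = 14 × 80 = 1120.00, centroid at (7.00, 40.00).
horizontal leg: A = 80 × 28 = 2240.00, centroid at (54.00, 14.00).
gusset: A = ½·40·20 = 400.00, centroid at (27.33, 34.67).
ΣA = 3760.00 cm²
ΣAx_c = (1120.00)(7.00) + (2240.00)(54.00) + (400.00)(27.33) = 139733.33 cm³
ΣAy_c = (1120.00)(40.00) + (2240.00)(14.00) + (400.00)(34.67) = 90026.67 cm³
x_c = 139733.33 / 3760.00 = 37.16 cm
y_c = 90026.67 / 3760.00 = 23.94 cm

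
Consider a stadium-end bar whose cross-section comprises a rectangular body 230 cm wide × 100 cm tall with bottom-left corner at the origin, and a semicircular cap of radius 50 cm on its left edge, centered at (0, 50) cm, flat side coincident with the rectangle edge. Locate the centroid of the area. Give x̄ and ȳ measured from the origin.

x̄ = 95.13 cm, ȳ = 50.00 cm

rectangular body: A = 230 × 100 = 23000.00, centroid at (115.00, 50.00).
semicircular end: A = ½π·50² = 3926.99, centroid at (-21.22, 50.00).
ΣA = 26926.99 cm²
ΣAx̄ = (23000.00)(115.00) + (3926.99)(-21.22) = 2561666.67 cm³
ΣAȳ = (23000.00)(50.00) + (3926.99)(50.00) = 1346349.54 cm³
x̄ = 2561666.67 / 26926.99 = 95.13 cm
ȳ = 1346349.54 / 26926.99 = 50.00 cm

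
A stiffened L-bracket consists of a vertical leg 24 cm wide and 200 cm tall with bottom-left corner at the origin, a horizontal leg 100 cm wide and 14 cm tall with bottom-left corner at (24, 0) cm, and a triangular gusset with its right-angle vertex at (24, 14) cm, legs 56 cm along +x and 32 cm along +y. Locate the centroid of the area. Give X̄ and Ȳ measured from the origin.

X̄ = 28.10 cm, Ȳ = 72.14 cm

vertical leg: A = 24 × 200 = 4800.00, centroid at (12.00, 100.00).
horizontal leg: A = 100 × 14 = 1400.00, centroid at (74.00, 7.00).
gusset: A = ½·56·32 = 896.00, centroid at (42.67, 24.67).
ΣA = 7096.00 cm², ΣAX̄ = 199429.33 cm³, ΣAȲ = 511901.33 cm³.
X̄ = 199429.33/7096.00 = 28.10 cm; Ȳ = 511901.33/7096.00 = 72.14 cm.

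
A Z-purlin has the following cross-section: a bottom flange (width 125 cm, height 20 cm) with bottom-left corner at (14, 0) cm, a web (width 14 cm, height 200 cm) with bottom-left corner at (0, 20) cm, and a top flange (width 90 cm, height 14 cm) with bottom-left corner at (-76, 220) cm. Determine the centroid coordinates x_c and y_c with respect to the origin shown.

bottom flange: A = 125 × 20 = 2500.00, centroid at (76.50, 10.00).
web: A = 14 × 200 = 2800.00, centroid at (7.00, 120.00).
top flange: A = 90 × 14 = 1260.00, centroid at (-31.00, 227.00).
ΣA = 6560.00 cm², ΣAx_c = 171790.00 cm³, ΣAy_c = 647020.00 cm³.
x_c = 171790.00/6560.00 = 26.19 cm; y_c = 647020.00/6560.00 = 98.63 cm.

x_c = 26.19 cm, y_c = 98.63 cm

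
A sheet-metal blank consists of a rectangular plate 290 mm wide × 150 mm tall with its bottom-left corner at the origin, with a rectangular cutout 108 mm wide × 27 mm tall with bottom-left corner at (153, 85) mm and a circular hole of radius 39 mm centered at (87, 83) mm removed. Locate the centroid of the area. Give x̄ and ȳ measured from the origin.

Part | A | x̄ᵢ | ȳᵢ | A·x̄ᵢ | A·ȳᵢ
plate | 43500.00 | 145.00 | 75.00 | 6307500.00 | 3262500.00
hole 1 | -2916.00 | 207.00 | 98.50 | -603612.00 | -287226.00
hole 2 | -4778.36 | 87.00 | 83.00 | -415717.53 | -396604.08
Σ | 35805.64 |  |  | 5288170.47 | 2578669.92
x̄ = 5288170.47 / 35805.64 = 147.69 mm
ȳ = 2578669.92 / 35805.64 = 72.02 mm

x̄ = 147.69 mm, ȳ = 72.02 mm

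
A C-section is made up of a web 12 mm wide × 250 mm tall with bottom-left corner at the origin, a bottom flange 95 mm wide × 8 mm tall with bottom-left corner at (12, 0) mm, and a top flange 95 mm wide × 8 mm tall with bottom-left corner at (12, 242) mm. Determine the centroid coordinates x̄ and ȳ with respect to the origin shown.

x̄ = 23.99 mm, ȳ = 125.00 mm

web: A = 12 × 250 = 3000.00, centroid at (6.00, 125.00).
bottom flange: A = 95 × 8 = 760.00, centroid at (59.50, 4.00).
top flange: A = 95 × 8 = 760.00, centroid at (59.50, 246.00).
ΣA = 4520.00 mm²
ΣAx̄ = (3000.00)(6.00) + (760.00)(59.50) + (760.00)(59.50) = 108440.00 mm³
ΣAȳ = (3000.00)(125.00) + (760.00)(4.00) + (760.00)(246.00) = 565000.00 mm³
x̄ = 108440.00 / 4520.00 = 23.99 mm
ȳ = 565000.00 / 4520.00 = 125.00 mm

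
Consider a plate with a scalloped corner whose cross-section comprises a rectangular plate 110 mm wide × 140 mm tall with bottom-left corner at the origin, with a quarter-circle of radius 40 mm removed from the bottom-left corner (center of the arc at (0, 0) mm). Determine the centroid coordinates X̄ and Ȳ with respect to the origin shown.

Part | A | x̄ᵢ | ȳᵢ | A·x̄ᵢ | A·ȳᵢ
plate | 15400.00 | 55.00 | 70.00 | 847000.00 | 1078000.00
removed quarter-circle | -1256.64 | 16.98 | 16.98 | -21333.33 | -21333.33
Σ | 14143.36 |  |  | 825666.67 | 1056666.67
X̄ = 825666.67 / 14143.36 = 58.38 mm
Ȳ = 1056666.67 / 14143.36 = 74.71 mm

X̄ = 58.38 mm, Ȳ = 74.71 mm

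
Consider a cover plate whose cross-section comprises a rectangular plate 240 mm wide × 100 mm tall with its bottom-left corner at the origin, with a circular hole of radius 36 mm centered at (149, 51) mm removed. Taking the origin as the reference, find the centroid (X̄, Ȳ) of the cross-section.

X̄ = 114.08 mm, Ȳ = 49.80 mm

plate: A = 240 × 100 = 24000.00, centroid at (120.00, 50.00).
hole: A = −π·36² = -4071.50, centroid at (149.00, 51.00).
ΣA = 19928.50 mm²
ΣAX̄ = (24000.00)(120.00) + (-4071.50)(149.00) = 2273345.89 mm³
ΣAȲ = (24000.00)(50.00) + (-4071.50)(51.00) = 992353.29 mm³
X̄ = 2273345.89 / 19928.50 = 114.08 mm
Ȳ = 992353.29 / 19928.50 = 49.80 mm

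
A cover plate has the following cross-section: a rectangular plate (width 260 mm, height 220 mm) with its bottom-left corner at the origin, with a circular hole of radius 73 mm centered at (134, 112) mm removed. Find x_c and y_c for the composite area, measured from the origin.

Part | A | x̄ᵢ | ȳᵢ | A·x̄ᵢ | A·ȳᵢ
plate | 57200.00 | 130.00 | 110.00 | 7436000.00 | 6292000.00
hole | -16741.55 | 134.00 | 112.00 | -2243367.33 | -1875053.29
Σ | 40458.45 |  |  | 5192632.67 | 4416946.71
x_c = 5192632.67 / 40458.45 = 128.34 mm
y_c = 4416946.71 / 40458.45 = 109.17 mm

x_c = 128.34 mm, y_c = 109.17 mm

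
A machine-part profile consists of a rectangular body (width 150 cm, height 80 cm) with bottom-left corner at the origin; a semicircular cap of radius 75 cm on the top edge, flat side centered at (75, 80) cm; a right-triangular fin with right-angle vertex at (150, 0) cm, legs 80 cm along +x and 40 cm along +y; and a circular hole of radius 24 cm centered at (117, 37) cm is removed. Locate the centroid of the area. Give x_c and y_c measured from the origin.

x_c = 79.20 cm, y_c = 68.97 cm

rectangular body: A = 150 × 80 = 12000.00, centroid at (75.00, 40.00).
semicircular top: A = ½π·75² = 8835.73, centroid at (75.00, 111.83).
triangular fin: A = ½·80·40 = 1600.00, centroid at (176.67, 13.33).
hole: A = −π·24² = -1809.56, centroid at (117.00, 37.00).
ΣA = 20626.17 cm², ΣAx_c = 1633628.15 cm³, ΣAy_c = 1422488.06 cm³.
x_c = 1633628.15/20626.17 = 79.20 cm; y_c = 1422488.06/20626.17 = 68.97 cm.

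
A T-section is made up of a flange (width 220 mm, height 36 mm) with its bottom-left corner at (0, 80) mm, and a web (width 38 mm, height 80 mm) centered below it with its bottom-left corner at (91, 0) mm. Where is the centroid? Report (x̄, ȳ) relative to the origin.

web: A = 38 × 80 = 3040.00, centroid at (110.00, 40.00).
flange: A = 220 × 36 = 7920.00, centroid at (110.00, 98.00).
ΣA = 10960.00 mm²
ΣAx̄ = (3040.00)(110.00) + (7920.00)(110.00) = 1205600.00 mm³
ΣAȳ = (3040.00)(40.00) + (7920.00)(98.00) = 897760.00 mm³
x̄ = 1205600.00 / 10960.00 = 110.00 mm
ȳ = 897760.00 / 10960.00 = 81.91 mm

x̄ = 110.00 mm, ȳ = 81.91 mm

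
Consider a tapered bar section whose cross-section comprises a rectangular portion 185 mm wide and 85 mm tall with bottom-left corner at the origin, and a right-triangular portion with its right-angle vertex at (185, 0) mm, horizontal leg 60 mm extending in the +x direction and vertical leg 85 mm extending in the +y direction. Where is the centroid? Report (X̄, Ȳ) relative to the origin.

rectangular portion: A = 185 × 85 = 15725.00, centroid at (92.50, 42.50).
triangular portion: A = ½·60·85 = 2550.00, centroid at (205.00, 28.33).
ΣA = 18275.00 mm², ΣAX̄ = 1977312.50 mm³, ΣAȲ = 740562.50 mm³.
X̄ = 1977312.50/18275.00 = 108.20 mm; Ȳ = 740562.50/18275.00 = 40.52 mm.

X̄ = 108.20 mm, Ȳ = 40.52 mm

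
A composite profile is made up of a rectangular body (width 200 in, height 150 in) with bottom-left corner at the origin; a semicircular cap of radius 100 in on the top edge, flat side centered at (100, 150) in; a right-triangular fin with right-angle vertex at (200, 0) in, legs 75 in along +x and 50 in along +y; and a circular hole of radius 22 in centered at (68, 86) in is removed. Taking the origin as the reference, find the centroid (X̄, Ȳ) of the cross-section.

X̄ = 106.14 in, Ȳ = 112.31 in

Part | A | x̄ᵢ | ȳᵢ | A·x̄ᵢ | A·ȳᵢ
rectangular body | 30000.00 | 100.00 | 75.00 | 3000000.00 | 2250000.00
semicircular top | 15707.96 | 100.00 | 192.44 | 1570796.33 | 3022861.16
triangular fin | 1875.00 | 225.00 | 16.67 | 421875.00 | 31250.00
hole | -1520.53 | 68.00 | 86.00 | -103396.10 | -130765.65
Σ | 46062.43 |  |  | 4889275.23 | 5173345.50
X̄ = 4889275.23 / 46062.43 = 106.14 in
Ȳ = 5173345.50 / 46062.43 = 112.31 in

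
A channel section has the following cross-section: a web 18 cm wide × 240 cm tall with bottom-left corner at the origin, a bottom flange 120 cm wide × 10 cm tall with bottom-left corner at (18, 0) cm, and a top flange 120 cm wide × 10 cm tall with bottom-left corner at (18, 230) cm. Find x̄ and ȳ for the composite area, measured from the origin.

web: A = 18 × 240 = 4320.00, centroid at (9.00, 120.00).
bottom flange: A = 120 × 10 = 1200.00, centroid at (78.00, 5.00).
top flange: A = 120 × 10 = 1200.00, centroid at (78.00, 235.00).
ΣA = 6720.00 cm², ΣAx̄ = 226080.00 cm³, ΣAȳ = 806400.00 cm³.
x̄ = 226080.00/6720.00 = 33.64 cm; ȳ = 806400.00/6720.00 = 120.00 cm.

x̄ = 33.64 cm, ȳ = 120.00 cm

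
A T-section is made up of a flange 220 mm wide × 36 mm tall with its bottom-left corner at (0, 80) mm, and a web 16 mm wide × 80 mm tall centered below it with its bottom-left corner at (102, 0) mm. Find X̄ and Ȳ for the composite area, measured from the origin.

X̄ = 110.00 mm, Ȳ = 89.93 mm

web: A = 16 × 80 = 1280.00, centroid at (110.00, 40.00).
flange: A = 220 × 36 = 7920.00, centroid at (110.00, 98.00).
ΣA = 9200.00 mm², ΣAX̄ = 1012000.00 mm³, ΣAȲ = 827360.00 mm³.
X̄ = 1012000.00/9200.00 = 110.00 mm; Ȳ = 827360.00/9200.00 = 89.93 mm.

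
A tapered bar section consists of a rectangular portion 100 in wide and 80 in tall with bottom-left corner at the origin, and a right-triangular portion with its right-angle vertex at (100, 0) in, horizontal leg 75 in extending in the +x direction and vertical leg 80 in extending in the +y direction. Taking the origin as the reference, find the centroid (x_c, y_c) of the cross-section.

x_c = 70.45 in, y_c = 36.36 in

Part | A | x̄ᵢ | ȳᵢ | A·x̄ᵢ | A·ȳᵢ
rectangular portion | 8000.00 | 50.00 | 40.00 | 400000.00 | 320000.00
triangular portion | 3000.00 | 125.00 | 26.67 | 375000.00 | 80000.00
Σ | 11000.00 |  |  | 775000.00 | 400000.00
x_c = 775000.00 / 11000.00 = 70.45 in
y_c = 400000.00 / 11000.00 = 36.36 in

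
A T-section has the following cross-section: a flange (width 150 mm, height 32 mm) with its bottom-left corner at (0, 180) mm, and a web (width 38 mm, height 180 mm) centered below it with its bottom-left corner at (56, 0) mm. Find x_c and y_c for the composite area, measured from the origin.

x_c = 75.00 mm, y_c = 133.71 mm

web: A = 38 × 180 = 6840.00, centroid at (75.00, 90.00).
flange: A = 150 × 32 = 4800.00, centroid at (75.00, 196.00).
ΣA = 11640.00 mm², ΣAx_c = 873000.00 mm³, ΣAy_c = 1556400.00 mm³.
x_c = 873000.00/11640.00 = 75.00 mm; y_c = 1556400.00/11640.00 = 133.71 mm.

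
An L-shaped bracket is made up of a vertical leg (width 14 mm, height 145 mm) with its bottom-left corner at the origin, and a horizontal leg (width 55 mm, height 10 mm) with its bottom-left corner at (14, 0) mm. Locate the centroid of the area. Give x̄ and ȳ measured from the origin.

vertical leg: A = 14 × 145 = 2030.00, centroid at (7.00, 72.50).
horizontal leg: A = 55 × 10 = 550.00, centroid at (41.50, 5.00).
ΣA = 2580.00 mm², ΣAx̄ = 37035.00 mm³, ΣAȳ = 149925.00 mm³.
x̄ = 37035.00/2580.00 = 14.35 mm; ȳ = 149925.00/2580.00 = 58.11 mm.

x̄ = 14.35 mm, ȳ = 58.11 mm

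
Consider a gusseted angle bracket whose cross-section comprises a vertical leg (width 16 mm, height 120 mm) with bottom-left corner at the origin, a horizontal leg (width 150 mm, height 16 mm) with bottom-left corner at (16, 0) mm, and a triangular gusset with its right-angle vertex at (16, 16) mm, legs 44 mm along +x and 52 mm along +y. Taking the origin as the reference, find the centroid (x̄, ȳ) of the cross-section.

x̄ = 49.20 mm, ȳ = 31.58 mm

vertical leg: A = 16 × 120 = 1920.00, centroid at (8.00, 60.00).
horizontal leg: A = 150 × 16 = 2400.00, centroid at (91.00, 8.00).
gusset: A = ½·44·52 = 1144.00, centroid at (30.67, 33.33).
ΣA = 5464.00 mm², ΣAx̄ = 268842.67 mm³, ΣAȳ = 172533.33 mm³.
x̄ = 268842.67/5464.00 = 49.20 mm; ȳ = 172533.33/5464.00 = 31.58 mm.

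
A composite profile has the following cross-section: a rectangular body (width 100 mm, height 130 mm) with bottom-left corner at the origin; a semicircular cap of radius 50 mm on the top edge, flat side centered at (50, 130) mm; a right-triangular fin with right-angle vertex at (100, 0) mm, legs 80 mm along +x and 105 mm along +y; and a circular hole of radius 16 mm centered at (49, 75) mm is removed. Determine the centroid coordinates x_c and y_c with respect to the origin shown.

rectangular body: A = 100 × 130 = 13000.00, centroid at (50.00, 65.00).
semicircular top: A = ½π·50² = 3926.99, centroid at (50.00, 151.22).
triangular fin: A = ½·80·105 = 4200.00, centroid at (126.67, 35.00).
hole: A = −π·16² = -804.25, centroid at (49.00, 75.00).
ΣA = 20322.74 mm²
ΣAx_c = (13000.00)(50.00) + (3926.99)(50.00) + (4200.00)(126.67) + (-804.25)(49.00) = 1338941.40 mm³
ΣAy_c = (13000.00)(65.00) + (3926.99)(151.22) + (4200.00)(35.00) + (-804.25)(75.00) = 1525523.56 mm³
x_c = 1338941.40 / 20322.74 = 65.88 mm
y_c = 1525523.56 / 20322.74 = 75.06 mm

x_c = 65.88 mm, y_c = 75.06 mm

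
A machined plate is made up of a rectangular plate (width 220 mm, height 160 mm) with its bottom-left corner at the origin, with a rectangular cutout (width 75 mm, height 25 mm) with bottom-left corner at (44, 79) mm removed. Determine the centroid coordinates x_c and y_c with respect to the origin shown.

plate: A = 220 × 160 = 35200.00, centroid at (110.00, 80.00).
hole: A = −(75 × 25) = -1875.00, centroid at (81.50, 91.50).
ΣA = 33325.00 mm², ΣAx_c = 3719187.50 mm³, ΣAy_c = 2644437.50 mm³.
x_c = 3719187.50/33325.00 = 111.60 mm; y_c = 2644437.50/33325.00 = 79.35 mm.

x_c = 111.60 mm, y_c = 79.35 mm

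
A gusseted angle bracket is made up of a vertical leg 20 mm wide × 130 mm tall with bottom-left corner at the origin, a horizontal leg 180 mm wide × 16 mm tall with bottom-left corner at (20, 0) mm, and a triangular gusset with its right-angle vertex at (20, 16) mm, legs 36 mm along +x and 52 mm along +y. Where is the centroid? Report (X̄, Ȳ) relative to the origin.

Part | A | x̄ᵢ | ȳᵢ | A·x̄ᵢ | A·ȳᵢ
vertical leg | 2600.00 | 10.00 | 65.00 | 26000.00 | 169000.00
horizontal leg | 2880.00 | 110.00 | 8.00 | 316800.00 | 23040.00
gusset | 936.00 | 32.00 | 33.33 | 29952.00 | 31200.00
Σ | 6416.00 |  |  | 372752.00 | 223240.00
X̄ = 372752.00 / 6416.00 = 58.10 mm
Ȳ = 223240.00 / 6416.00 = 34.79 mm

X̄ = 58.10 mm, Ȳ = 34.79 mm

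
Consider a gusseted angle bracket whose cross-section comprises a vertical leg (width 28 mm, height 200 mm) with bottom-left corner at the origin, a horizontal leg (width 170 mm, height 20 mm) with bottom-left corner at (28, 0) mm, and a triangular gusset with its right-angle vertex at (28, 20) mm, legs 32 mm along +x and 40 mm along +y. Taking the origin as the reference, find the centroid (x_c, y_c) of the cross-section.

Part | A | x̄ᵢ | ȳᵢ | A·x̄ᵢ | A·ȳᵢ
vertical leg | 5600.00 | 14.00 | 100.00 | 78400.00 | 560000.00
horizontal leg | 3400.00 | 113.00 | 10.00 | 384200.00 | 34000.00
gusset | 640.00 | 38.67 | 33.33 | 24746.67 | 21333.33
Σ | 9640.00 |  |  | 487346.67 | 615333.33
x_c = 487346.67 / 9640.00 = 50.55 mm
y_c = 615333.33 / 9640.00 = 63.83 mm

x_c = 50.55 mm, y_c = 63.83 mm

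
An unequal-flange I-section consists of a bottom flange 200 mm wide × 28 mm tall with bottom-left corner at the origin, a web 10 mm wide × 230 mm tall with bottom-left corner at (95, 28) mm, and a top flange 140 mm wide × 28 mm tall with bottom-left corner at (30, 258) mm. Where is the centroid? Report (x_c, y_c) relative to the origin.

x_c = 100.00 mm, y_c = 124.66 mm

bottom flange: A = 200 × 28 = 5600.00, centroid at (100.00, 14.00).
web: A = 10 × 230 = 2300.00, centroid at (100.00, 143.00).
top flange: A = 140 × 28 = 3920.00, centroid at (100.00, 272.00).
ΣA = 11820.00 mm²
ΣAx_c = (5600.00)(100.00) + (2300.00)(100.00) + (3920.00)(100.00) = 1182000.00 mm³
ΣAy_c = (5600.00)(14.00) + (2300.00)(143.00) + (3920.00)(272.00) = 1473540.00 mm³
x_c = 1182000.00 / 11820.00 = 100.00 mm
y_c = 1473540.00 / 11820.00 = 124.66 mm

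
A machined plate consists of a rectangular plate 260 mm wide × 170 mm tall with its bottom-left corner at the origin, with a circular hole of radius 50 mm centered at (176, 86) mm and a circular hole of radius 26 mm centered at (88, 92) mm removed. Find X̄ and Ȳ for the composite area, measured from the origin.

X̄ = 122.05 mm, Ȳ = 84.34 mm

plate: A = 260 × 170 = 44200.00, centroid at (130.00, 85.00).
hole 1: A = −π·50² = -7853.98, centroid at (176.00, 86.00).
hole 2: A = −π·26² = -2123.72, centroid at (88.00, 92.00).
ΣA = 34222.30 mm², ΣAX̄ = 4176812.17 mm³, ΣAȲ = 2886175.65 mm³.
X̄ = 4176812.17/34222.30 = 122.05 mm; Ȳ = 2886175.65/34222.30 = 84.34 mm.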